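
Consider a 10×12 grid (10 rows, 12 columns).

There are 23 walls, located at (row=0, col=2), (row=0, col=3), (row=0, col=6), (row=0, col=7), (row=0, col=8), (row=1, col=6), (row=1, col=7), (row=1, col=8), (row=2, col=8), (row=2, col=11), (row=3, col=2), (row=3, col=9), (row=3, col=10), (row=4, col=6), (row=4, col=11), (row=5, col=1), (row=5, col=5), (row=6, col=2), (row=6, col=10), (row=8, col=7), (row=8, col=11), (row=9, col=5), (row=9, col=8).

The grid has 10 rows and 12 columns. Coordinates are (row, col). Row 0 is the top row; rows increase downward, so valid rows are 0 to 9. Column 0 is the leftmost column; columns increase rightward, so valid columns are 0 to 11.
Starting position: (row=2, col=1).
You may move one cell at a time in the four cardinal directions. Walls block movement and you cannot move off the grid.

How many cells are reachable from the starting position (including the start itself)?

Answer: Reachable cells: 88

Derivation:
BFS flood-fill from (row=2, col=1):
  Distance 0: (row=2, col=1)
  Distance 1: (row=1, col=1), (row=2, col=0), (row=2, col=2), (row=3, col=1)
  Distance 2: (row=0, col=1), (row=1, col=0), (row=1, col=2), (row=2, col=3), (row=3, col=0), (row=4, col=1)
  Distance 3: (row=0, col=0), (row=1, col=3), (row=2, col=4), (row=3, col=3), (row=4, col=0), (row=4, col=2)
  Distance 4: (row=1, col=4), (row=2, col=5), (row=3, col=4), (row=4, col=3), (row=5, col=0), (row=5, col=2)
  Distance 5: (row=0, col=4), (row=1, col=5), (row=2, col=6), (row=3, col=5), (row=4, col=4), (row=5, col=3), (row=6, col=0)
  Distance 6: (row=0, col=5), (row=2, col=7), (row=3, col=6), (row=4, col=5), (row=5, col=4), (row=6, col=1), (row=6, col=3), (row=7, col=0)
  Distance 7: (row=3, col=7), (row=6, col=4), (row=7, col=1), (row=7, col=3), (row=8, col=0)
  Distance 8: (row=3, col=8), (row=4, col=7), (row=6, col=5), (row=7, col=2), (row=7, col=4), (row=8, col=1), (row=8, col=3), (row=9, col=0)
  Distance 9: (row=4, col=8), (row=5, col=7), (row=6, col=6), (row=7, col=5), (row=8, col=2), (row=8, col=4), (row=9, col=1), (row=9, col=3)
  Distance 10: (row=4, col=9), (row=5, col=6), (row=5, col=8), (row=6, col=7), (row=7, col=6), (row=8, col=5), (row=9, col=2), (row=9, col=4)
  Distance 11: (row=4, col=10), (row=5, col=9), (row=6, col=8), (row=7, col=7), (row=8, col=6)
  Distance 12: (row=5, col=10), (row=6, col=9), (row=7, col=8), (row=9, col=6)
  Distance 13: (row=5, col=11), (row=7, col=9), (row=8, col=8), (row=9, col=7)
  Distance 14: (row=6, col=11), (row=7, col=10), (row=8, col=9)
  Distance 15: (row=7, col=11), (row=8, col=10), (row=9, col=9)
  Distance 16: (row=9, col=10)
  Distance 17: (row=9, col=11)
Total reachable: 88 (grid has 97 open cells total)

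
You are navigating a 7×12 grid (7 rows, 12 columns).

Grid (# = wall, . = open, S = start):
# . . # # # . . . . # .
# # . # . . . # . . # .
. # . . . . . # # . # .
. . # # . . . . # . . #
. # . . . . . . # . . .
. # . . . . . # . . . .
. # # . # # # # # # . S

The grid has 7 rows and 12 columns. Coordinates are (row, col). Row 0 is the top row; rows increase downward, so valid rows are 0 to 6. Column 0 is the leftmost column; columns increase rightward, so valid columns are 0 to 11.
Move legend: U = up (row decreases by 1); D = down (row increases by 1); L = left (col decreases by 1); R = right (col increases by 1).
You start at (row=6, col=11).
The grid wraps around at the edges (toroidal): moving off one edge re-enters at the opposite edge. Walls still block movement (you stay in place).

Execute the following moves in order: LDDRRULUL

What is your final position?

Start: (row=6, col=11)
  L (left): (row=6, col=11) -> (row=6, col=10)
  D (down): blocked, stay at (row=6, col=10)
  D (down): blocked, stay at (row=6, col=10)
  R (right): (row=6, col=10) -> (row=6, col=11)
  R (right): (row=6, col=11) -> (row=6, col=0)
  U (up): (row=6, col=0) -> (row=5, col=0)
  L (left): (row=5, col=0) -> (row=5, col=11)
  U (up): (row=5, col=11) -> (row=4, col=11)
  L (left): (row=4, col=11) -> (row=4, col=10)
Final: (row=4, col=10)

Answer: Final position: (row=4, col=10)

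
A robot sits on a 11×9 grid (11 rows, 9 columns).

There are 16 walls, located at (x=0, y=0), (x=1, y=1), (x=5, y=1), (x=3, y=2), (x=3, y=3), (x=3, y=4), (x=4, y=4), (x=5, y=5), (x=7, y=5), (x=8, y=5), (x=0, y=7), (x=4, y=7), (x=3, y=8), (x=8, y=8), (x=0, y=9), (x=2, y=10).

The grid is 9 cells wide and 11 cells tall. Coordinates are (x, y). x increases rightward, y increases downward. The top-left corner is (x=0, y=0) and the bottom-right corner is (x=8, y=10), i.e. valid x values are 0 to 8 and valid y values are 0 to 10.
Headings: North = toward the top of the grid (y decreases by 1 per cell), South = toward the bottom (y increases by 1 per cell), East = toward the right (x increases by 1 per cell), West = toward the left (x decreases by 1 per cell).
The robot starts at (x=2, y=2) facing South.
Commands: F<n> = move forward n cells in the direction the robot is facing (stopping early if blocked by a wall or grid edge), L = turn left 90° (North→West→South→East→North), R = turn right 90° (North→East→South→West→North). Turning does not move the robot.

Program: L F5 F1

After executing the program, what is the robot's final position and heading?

Answer: Final position: (x=2, y=2), facing East

Derivation:
Start: (x=2, y=2), facing South
  L: turn left, now facing East
  F5: move forward 0/5 (blocked), now at (x=2, y=2)
  F1: move forward 0/1 (blocked), now at (x=2, y=2)
Final: (x=2, y=2), facing East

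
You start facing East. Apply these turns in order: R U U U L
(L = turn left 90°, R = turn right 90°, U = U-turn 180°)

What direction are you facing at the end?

Start: East
  R (right (90° clockwise)) -> South
  U (U-turn (180°)) -> North
  U (U-turn (180°)) -> South
  U (U-turn (180°)) -> North
  L (left (90° counter-clockwise)) -> West
Final: West

Answer: Final heading: West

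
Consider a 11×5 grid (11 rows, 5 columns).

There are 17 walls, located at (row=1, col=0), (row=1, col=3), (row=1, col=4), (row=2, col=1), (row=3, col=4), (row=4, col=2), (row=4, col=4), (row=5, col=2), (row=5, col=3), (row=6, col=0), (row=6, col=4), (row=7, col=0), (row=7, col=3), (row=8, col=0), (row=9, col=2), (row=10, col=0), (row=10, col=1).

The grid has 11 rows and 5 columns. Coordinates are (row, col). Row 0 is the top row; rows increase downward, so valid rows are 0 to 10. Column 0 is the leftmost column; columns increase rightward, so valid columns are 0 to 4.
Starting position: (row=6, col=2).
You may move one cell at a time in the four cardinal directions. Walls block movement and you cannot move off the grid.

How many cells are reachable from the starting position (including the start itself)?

BFS flood-fill from (row=6, col=2):
  Distance 0: (row=6, col=2)
  Distance 1: (row=6, col=1), (row=6, col=3), (row=7, col=2)
  Distance 2: (row=5, col=1), (row=7, col=1), (row=8, col=2)
  Distance 3: (row=4, col=1), (row=5, col=0), (row=8, col=1), (row=8, col=3)
  Distance 4: (row=3, col=1), (row=4, col=0), (row=8, col=4), (row=9, col=1), (row=9, col=3)
  Distance 5: (row=3, col=0), (row=3, col=2), (row=7, col=4), (row=9, col=0), (row=9, col=4), (row=10, col=3)
  Distance 6: (row=2, col=0), (row=2, col=2), (row=3, col=3), (row=10, col=2), (row=10, col=4)
  Distance 7: (row=1, col=2), (row=2, col=3), (row=4, col=3)
  Distance 8: (row=0, col=2), (row=1, col=1), (row=2, col=4)
  Distance 9: (row=0, col=1), (row=0, col=3)
  Distance 10: (row=0, col=0), (row=0, col=4)
Total reachable: 37 (grid has 38 open cells total)

Answer: Reachable cells: 37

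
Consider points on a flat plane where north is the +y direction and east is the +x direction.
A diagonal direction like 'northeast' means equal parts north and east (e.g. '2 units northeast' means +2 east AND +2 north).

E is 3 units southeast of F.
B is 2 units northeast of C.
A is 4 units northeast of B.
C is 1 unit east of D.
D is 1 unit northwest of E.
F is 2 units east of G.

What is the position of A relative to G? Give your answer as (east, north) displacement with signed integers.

Answer: A is at (east=11, north=4) relative to G.

Derivation:
Place G at the origin (east=0, north=0).
  F is 2 units east of G: delta (east=+2, north=+0); F at (east=2, north=0).
  E is 3 units southeast of F: delta (east=+3, north=-3); E at (east=5, north=-3).
  D is 1 unit northwest of E: delta (east=-1, north=+1); D at (east=4, north=-2).
  C is 1 unit east of D: delta (east=+1, north=+0); C at (east=5, north=-2).
  B is 2 units northeast of C: delta (east=+2, north=+2); B at (east=7, north=0).
  A is 4 units northeast of B: delta (east=+4, north=+4); A at (east=11, north=4).
Therefore A relative to G: (east=11, north=4).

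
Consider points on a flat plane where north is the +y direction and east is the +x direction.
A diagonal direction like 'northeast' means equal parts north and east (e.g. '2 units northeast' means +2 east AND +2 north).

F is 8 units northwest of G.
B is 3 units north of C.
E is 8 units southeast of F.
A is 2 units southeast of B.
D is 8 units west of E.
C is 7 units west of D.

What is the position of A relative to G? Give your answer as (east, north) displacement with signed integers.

Place G at the origin (east=0, north=0).
  F is 8 units northwest of G: delta (east=-8, north=+8); F at (east=-8, north=8).
  E is 8 units southeast of F: delta (east=+8, north=-8); E at (east=0, north=0).
  D is 8 units west of E: delta (east=-8, north=+0); D at (east=-8, north=0).
  C is 7 units west of D: delta (east=-7, north=+0); C at (east=-15, north=0).
  B is 3 units north of C: delta (east=+0, north=+3); B at (east=-15, north=3).
  A is 2 units southeast of B: delta (east=+2, north=-2); A at (east=-13, north=1).
Therefore A relative to G: (east=-13, north=1).

Answer: A is at (east=-13, north=1) relative to G.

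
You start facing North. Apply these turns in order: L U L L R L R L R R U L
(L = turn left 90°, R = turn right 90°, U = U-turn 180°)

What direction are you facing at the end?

Start: North
  L (left (90° counter-clockwise)) -> West
  U (U-turn (180°)) -> East
  L (left (90° counter-clockwise)) -> North
  L (left (90° counter-clockwise)) -> West
  R (right (90° clockwise)) -> North
  L (left (90° counter-clockwise)) -> West
  R (right (90° clockwise)) -> North
  L (left (90° counter-clockwise)) -> West
  R (right (90° clockwise)) -> North
  R (right (90° clockwise)) -> East
  U (U-turn (180°)) -> West
  L (left (90° counter-clockwise)) -> South
Final: South

Answer: Final heading: South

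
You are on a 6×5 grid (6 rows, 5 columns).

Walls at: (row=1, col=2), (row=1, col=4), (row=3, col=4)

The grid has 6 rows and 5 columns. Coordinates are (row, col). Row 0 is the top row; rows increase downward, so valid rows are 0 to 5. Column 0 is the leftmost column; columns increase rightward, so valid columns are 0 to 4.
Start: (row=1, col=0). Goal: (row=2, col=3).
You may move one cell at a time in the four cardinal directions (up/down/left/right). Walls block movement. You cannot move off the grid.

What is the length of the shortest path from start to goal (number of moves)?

BFS from (row=1, col=0) until reaching (row=2, col=3):
  Distance 0: (row=1, col=0)
  Distance 1: (row=0, col=0), (row=1, col=1), (row=2, col=0)
  Distance 2: (row=0, col=1), (row=2, col=1), (row=3, col=0)
  Distance 3: (row=0, col=2), (row=2, col=2), (row=3, col=1), (row=4, col=0)
  Distance 4: (row=0, col=3), (row=2, col=3), (row=3, col=2), (row=4, col=1), (row=5, col=0)  <- goal reached here
One shortest path (4 moves): (row=1, col=0) -> (row=1, col=1) -> (row=2, col=1) -> (row=2, col=2) -> (row=2, col=3)

Answer: Shortest path length: 4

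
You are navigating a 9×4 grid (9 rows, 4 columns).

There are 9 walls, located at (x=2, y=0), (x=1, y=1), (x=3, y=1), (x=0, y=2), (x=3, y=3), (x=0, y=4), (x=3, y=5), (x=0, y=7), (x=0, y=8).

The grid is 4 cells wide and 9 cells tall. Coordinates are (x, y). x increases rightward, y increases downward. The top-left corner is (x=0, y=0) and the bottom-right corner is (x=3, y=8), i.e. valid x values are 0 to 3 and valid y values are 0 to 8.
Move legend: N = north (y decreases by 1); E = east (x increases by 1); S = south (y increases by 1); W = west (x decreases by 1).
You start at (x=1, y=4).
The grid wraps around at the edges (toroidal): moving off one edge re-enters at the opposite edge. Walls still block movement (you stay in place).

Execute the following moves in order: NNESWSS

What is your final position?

Answer: Final position: (x=1, y=5)

Derivation:
Start: (x=1, y=4)
  N (north): (x=1, y=4) -> (x=1, y=3)
  N (north): (x=1, y=3) -> (x=1, y=2)
  E (east): (x=1, y=2) -> (x=2, y=2)
  S (south): (x=2, y=2) -> (x=2, y=3)
  W (west): (x=2, y=3) -> (x=1, y=3)
  S (south): (x=1, y=3) -> (x=1, y=4)
  S (south): (x=1, y=4) -> (x=1, y=5)
Final: (x=1, y=5)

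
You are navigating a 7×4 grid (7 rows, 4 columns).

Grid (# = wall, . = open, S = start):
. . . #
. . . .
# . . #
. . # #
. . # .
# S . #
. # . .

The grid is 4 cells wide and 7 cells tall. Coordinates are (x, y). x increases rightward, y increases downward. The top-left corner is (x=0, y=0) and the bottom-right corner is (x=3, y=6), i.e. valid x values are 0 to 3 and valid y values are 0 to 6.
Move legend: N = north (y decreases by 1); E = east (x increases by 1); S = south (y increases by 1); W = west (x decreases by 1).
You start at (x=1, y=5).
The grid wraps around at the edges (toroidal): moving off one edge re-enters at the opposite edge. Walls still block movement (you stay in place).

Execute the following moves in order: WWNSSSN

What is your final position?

Start: (x=1, y=5)
  W (west): blocked, stay at (x=1, y=5)
  W (west): blocked, stay at (x=1, y=5)
  N (north): (x=1, y=5) -> (x=1, y=4)
  S (south): (x=1, y=4) -> (x=1, y=5)
  S (south): blocked, stay at (x=1, y=5)
  S (south): blocked, stay at (x=1, y=5)
  N (north): (x=1, y=5) -> (x=1, y=4)
Final: (x=1, y=4)

Answer: Final position: (x=1, y=4)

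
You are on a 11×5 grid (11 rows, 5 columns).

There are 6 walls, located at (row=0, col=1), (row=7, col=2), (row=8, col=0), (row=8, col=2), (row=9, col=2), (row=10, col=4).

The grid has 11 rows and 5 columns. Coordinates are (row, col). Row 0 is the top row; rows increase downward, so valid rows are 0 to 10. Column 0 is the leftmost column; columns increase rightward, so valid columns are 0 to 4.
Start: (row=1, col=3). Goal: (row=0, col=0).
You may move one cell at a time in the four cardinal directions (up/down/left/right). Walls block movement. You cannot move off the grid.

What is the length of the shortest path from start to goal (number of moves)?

BFS from (row=1, col=3) until reaching (row=0, col=0):
  Distance 0: (row=1, col=3)
  Distance 1: (row=0, col=3), (row=1, col=2), (row=1, col=4), (row=2, col=3)
  Distance 2: (row=0, col=2), (row=0, col=4), (row=1, col=1), (row=2, col=2), (row=2, col=4), (row=3, col=3)
  Distance 3: (row=1, col=0), (row=2, col=1), (row=3, col=2), (row=3, col=4), (row=4, col=3)
  Distance 4: (row=0, col=0), (row=2, col=0), (row=3, col=1), (row=4, col=2), (row=4, col=4), (row=5, col=3)  <- goal reached here
One shortest path (4 moves): (row=1, col=3) -> (row=1, col=2) -> (row=1, col=1) -> (row=1, col=0) -> (row=0, col=0)

Answer: Shortest path length: 4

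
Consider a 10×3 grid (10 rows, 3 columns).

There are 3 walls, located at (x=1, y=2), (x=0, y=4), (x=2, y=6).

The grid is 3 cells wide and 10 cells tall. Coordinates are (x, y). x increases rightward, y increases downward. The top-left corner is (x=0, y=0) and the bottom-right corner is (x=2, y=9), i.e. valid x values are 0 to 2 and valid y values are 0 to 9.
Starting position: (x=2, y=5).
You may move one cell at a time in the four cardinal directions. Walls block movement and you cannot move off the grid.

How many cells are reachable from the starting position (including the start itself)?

BFS flood-fill from (x=2, y=5):
  Distance 0: (x=2, y=5)
  Distance 1: (x=2, y=4), (x=1, y=5)
  Distance 2: (x=2, y=3), (x=1, y=4), (x=0, y=5), (x=1, y=6)
  Distance 3: (x=2, y=2), (x=1, y=3), (x=0, y=6), (x=1, y=7)
  Distance 4: (x=2, y=1), (x=0, y=3), (x=0, y=7), (x=2, y=7), (x=1, y=8)
  Distance 5: (x=2, y=0), (x=1, y=1), (x=0, y=2), (x=0, y=8), (x=2, y=8), (x=1, y=9)
  Distance 6: (x=1, y=0), (x=0, y=1), (x=0, y=9), (x=2, y=9)
  Distance 7: (x=0, y=0)
Total reachable: 27 (grid has 27 open cells total)

Answer: Reachable cells: 27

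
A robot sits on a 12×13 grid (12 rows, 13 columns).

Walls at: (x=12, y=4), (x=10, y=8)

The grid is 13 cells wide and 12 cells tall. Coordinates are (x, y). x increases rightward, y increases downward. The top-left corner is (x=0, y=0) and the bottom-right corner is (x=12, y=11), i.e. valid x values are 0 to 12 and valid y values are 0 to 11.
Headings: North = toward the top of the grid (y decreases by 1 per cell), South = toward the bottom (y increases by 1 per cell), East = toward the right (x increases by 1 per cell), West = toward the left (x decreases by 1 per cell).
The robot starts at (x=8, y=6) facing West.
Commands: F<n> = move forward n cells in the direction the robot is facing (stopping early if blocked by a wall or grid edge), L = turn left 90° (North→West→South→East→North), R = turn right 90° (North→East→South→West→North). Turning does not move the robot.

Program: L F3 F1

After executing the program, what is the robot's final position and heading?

Answer: Final position: (x=8, y=10), facing South

Derivation:
Start: (x=8, y=6), facing West
  L: turn left, now facing South
  F3: move forward 3, now at (x=8, y=9)
  F1: move forward 1, now at (x=8, y=10)
Final: (x=8, y=10), facing South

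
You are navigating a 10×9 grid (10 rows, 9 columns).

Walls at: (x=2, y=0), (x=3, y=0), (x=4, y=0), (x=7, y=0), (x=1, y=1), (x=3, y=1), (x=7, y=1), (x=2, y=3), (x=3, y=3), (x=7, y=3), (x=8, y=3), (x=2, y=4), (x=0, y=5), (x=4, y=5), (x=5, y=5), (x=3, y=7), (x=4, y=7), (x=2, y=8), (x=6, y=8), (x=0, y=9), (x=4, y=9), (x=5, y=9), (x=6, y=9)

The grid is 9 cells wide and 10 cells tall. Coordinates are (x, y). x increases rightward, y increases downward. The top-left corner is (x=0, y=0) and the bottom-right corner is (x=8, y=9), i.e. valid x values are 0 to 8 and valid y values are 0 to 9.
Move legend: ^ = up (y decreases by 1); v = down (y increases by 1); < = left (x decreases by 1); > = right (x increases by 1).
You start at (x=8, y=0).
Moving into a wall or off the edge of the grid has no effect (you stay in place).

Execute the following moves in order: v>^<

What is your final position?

Answer: Final position: (x=8, y=0)

Derivation:
Start: (x=8, y=0)
  v (down): (x=8, y=0) -> (x=8, y=1)
  > (right): blocked, stay at (x=8, y=1)
  ^ (up): (x=8, y=1) -> (x=8, y=0)
  < (left): blocked, stay at (x=8, y=0)
Final: (x=8, y=0)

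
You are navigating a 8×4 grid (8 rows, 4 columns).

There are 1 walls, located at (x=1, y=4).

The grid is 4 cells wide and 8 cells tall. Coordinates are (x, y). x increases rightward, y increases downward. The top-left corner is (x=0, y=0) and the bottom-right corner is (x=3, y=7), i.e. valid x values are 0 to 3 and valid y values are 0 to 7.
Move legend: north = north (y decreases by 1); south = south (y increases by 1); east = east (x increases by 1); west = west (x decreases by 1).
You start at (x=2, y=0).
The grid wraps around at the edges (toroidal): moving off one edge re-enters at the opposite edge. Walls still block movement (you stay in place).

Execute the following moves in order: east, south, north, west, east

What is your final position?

Start: (x=2, y=0)
  east (east): (x=2, y=0) -> (x=3, y=0)
  south (south): (x=3, y=0) -> (x=3, y=1)
  north (north): (x=3, y=1) -> (x=3, y=0)
  west (west): (x=3, y=0) -> (x=2, y=0)
  east (east): (x=2, y=0) -> (x=3, y=0)
Final: (x=3, y=0)

Answer: Final position: (x=3, y=0)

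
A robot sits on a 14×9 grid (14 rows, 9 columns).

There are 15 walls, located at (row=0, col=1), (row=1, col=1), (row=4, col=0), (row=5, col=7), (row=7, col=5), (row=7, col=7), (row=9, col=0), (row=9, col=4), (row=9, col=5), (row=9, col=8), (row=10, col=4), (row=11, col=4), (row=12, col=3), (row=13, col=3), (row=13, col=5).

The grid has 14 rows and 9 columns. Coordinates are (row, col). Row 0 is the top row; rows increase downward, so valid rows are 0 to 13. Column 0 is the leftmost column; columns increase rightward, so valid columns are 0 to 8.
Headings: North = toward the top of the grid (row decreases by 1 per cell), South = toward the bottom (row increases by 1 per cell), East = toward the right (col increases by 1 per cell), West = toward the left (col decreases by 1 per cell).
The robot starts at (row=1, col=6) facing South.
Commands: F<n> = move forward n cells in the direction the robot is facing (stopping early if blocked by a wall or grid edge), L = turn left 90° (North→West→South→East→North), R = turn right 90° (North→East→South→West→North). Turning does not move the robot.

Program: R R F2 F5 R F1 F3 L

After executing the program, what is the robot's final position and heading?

Answer: Final position: (row=0, col=8), facing North

Derivation:
Start: (row=1, col=6), facing South
  R: turn right, now facing West
  R: turn right, now facing North
  F2: move forward 1/2 (blocked), now at (row=0, col=6)
  F5: move forward 0/5 (blocked), now at (row=0, col=6)
  R: turn right, now facing East
  F1: move forward 1, now at (row=0, col=7)
  F3: move forward 1/3 (blocked), now at (row=0, col=8)
  L: turn left, now facing North
Final: (row=0, col=8), facing North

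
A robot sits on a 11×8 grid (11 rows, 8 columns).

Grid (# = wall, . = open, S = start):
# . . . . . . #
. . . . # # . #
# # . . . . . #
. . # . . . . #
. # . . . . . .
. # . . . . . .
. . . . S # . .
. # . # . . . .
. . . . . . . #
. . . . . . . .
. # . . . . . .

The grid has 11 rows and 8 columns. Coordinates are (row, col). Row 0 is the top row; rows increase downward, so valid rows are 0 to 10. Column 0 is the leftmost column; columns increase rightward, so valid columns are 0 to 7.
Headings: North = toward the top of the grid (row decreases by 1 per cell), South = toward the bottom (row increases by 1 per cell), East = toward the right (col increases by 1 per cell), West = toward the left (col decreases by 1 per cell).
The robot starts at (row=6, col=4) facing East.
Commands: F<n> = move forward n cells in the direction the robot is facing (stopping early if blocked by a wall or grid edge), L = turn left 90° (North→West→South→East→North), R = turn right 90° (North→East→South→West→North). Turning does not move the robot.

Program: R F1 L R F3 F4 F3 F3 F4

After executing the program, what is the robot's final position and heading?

Answer: Final position: (row=10, col=4), facing South

Derivation:
Start: (row=6, col=4), facing East
  R: turn right, now facing South
  F1: move forward 1, now at (row=7, col=4)
  L: turn left, now facing East
  R: turn right, now facing South
  F3: move forward 3, now at (row=10, col=4)
  F4: move forward 0/4 (blocked), now at (row=10, col=4)
  F3: move forward 0/3 (blocked), now at (row=10, col=4)
  F3: move forward 0/3 (blocked), now at (row=10, col=4)
  F4: move forward 0/4 (blocked), now at (row=10, col=4)
Final: (row=10, col=4), facing South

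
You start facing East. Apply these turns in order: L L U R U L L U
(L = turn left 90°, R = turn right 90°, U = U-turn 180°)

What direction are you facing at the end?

Answer: Final heading: North

Derivation:
Start: East
  L (left (90° counter-clockwise)) -> North
  L (left (90° counter-clockwise)) -> West
  U (U-turn (180°)) -> East
  R (right (90° clockwise)) -> South
  U (U-turn (180°)) -> North
  L (left (90° counter-clockwise)) -> West
  L (left (90° counter-clockwise)) -> South
  U (U-turn (180°)) -> North
Final: North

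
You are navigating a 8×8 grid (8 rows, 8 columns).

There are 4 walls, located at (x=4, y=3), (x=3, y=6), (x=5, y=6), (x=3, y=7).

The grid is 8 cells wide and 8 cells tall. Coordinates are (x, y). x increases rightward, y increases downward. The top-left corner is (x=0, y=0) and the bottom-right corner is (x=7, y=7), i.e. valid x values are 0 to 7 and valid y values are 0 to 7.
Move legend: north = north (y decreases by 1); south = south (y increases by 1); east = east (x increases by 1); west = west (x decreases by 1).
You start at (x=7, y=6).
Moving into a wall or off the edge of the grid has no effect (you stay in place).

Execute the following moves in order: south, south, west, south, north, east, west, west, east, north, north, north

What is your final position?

Start: (x=7, y=6)
  south (south): (x=7, y=6) -> (x=7, y=7)
  south (south): blocked, stay at (x=7, y=7)
  west (west): (x=7, y=7) -> (x=6, y=7)
  south (south): blocked, stay at (x=6, y=7)
  north (north): (x=6, y=7) -> (x=6, y=6)
  east (east): (x=6, y=6) -> (x=7, y=6)
  west (west): (x=7, y=6) -> (x=6, y=6)
  west (west): blocked, stay at (x=6, y=6)
  east (east): (x=6, y=6) -> (x=7, y=6)
  north (north): (x=7, y=6) -> (x=7, y=5)
  north (north): (x=7, y=5) -> (x=7, y=4)
  north (north): (x=7, y=4) -> (x=7, y=3)
Final: (x=7, y=3)

Answer: Final position: (x=7, y=3)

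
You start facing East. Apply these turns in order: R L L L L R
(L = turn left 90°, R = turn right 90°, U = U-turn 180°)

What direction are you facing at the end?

Answer: Final heading: West

Derivation:
Start: East
  R (right (90° clockwise)) -> South
  L (left (90° counter-clockwise)) -> East
  L (left (90° counter-clockwise)) -> North
  L (left (90° counter-clockwise)) -> West
  L (left (90° counter-clockwise)) -> South
  R (right (90° clockwise)) -> West
Final: West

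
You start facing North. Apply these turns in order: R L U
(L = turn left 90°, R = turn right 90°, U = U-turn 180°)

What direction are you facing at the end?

Answer: Final heading: South

Derivation:
Start: North
  R (right (90° clockwise)) -> East
  L (left (90° counter-clockwise)) -> North
  U (U-turn (180°)) -> South
Final: South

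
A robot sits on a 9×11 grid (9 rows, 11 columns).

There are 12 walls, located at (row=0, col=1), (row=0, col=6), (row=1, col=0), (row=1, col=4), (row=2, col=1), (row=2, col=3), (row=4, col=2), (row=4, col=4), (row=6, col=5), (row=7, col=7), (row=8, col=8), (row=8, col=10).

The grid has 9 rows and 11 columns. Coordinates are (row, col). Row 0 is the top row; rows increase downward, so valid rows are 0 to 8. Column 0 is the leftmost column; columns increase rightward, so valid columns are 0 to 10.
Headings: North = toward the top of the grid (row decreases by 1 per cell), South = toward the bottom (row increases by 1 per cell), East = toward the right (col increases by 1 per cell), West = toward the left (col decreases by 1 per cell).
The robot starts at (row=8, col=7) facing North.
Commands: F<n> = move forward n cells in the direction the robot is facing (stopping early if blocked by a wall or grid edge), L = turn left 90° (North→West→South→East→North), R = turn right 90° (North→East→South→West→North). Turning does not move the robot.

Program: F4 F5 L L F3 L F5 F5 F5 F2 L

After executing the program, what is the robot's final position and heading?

Answer: Final position: (row=8, col=7), facing North

Derivation:
Start: (row=8, col=7), facing North
  F4: move forward 0/4 (blocked), now at (row=8, col=7)
  F5: move forward 0/5 (blocked), now at (row=8, col=7)
  L: turn left, now facing West
  L: turn left, now facing South
  F3: move forward 0/3 (blocked), now at (row=8, col=7)
  L: turn left, now facing East
  [×3]F5: move forward 0/5 (blocked), now at (row=8, col=7)
  F2: move forward 0/2 (blocked), now at (row=8, col=7)
  L: turn left, now facing North
Final: (row=8, col=7), facing North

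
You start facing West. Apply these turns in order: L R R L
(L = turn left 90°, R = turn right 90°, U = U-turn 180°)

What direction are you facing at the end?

Start: West
  L (left (90° counter-clockwise)) -> South
  R (right (90° clockwise)) -> West
  R (right (90° clockwise)) -> North
  L (left (90° counter-clockwise)) -> West
Final: West

Answer: Final heading: West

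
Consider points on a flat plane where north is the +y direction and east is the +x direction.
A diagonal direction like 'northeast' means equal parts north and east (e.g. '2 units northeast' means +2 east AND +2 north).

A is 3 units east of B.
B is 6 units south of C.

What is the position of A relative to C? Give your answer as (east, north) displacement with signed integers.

Place C at the origin (east=0, north=0).
  B is 6 units south of C: delta (east=+0, north=-6); B at (east=0, north=-6).
  A is 3 units east of B: delta (east=+3, north=+0); A at (east=3, north=-6).
Therefore A relative to C: (east=3, north=-6).

Answer: A is at (east=3, north=-6) relative to C.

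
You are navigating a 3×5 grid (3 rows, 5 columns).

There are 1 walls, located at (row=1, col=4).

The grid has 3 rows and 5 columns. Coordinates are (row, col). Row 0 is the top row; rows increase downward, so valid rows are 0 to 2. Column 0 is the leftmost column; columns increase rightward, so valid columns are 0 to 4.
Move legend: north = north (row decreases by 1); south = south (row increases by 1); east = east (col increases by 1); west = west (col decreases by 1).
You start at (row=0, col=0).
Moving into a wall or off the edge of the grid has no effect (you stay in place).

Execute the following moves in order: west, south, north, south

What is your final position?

Start: (row=0, col=0)
  west (west): blocked, stay at (row=0, col=0)
  south (south): (row=0, col=0) -> (row=1, col=0)
  north (north): (row=1, col=0) -> (row=0, col=0)
  south (south): (row=0, col=0) -> (row=1, col=0)
Final: (row=1, col=0)

Answer: Final position: (row=1, col=0)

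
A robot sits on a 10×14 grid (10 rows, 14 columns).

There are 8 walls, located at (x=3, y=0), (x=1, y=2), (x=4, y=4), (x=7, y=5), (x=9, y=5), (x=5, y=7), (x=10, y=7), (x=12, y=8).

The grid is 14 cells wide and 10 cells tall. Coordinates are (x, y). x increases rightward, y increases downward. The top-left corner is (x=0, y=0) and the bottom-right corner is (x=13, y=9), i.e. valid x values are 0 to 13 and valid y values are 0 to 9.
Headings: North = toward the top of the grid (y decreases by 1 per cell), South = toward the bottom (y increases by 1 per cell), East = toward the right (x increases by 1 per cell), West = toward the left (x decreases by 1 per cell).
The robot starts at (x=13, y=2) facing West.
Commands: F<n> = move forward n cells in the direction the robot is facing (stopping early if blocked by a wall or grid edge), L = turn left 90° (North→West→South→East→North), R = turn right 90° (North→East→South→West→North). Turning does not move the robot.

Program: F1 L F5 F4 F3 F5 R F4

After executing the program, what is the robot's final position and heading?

Answer: Final position: (x=11, y=7), facing West

Derivation:
Start: (x=13, y=2), facing West
  F1: move forward 1, now at (x=12, y=2)
  L: turn left, now facing South
  F5: move forward 5, now at (x=12, y=7)
  F4: move forward 0/4 (blocked), now at (x=12, y=7)
  F3: move forward 0/3 (blocked), now at (x=12, y=7)
  F5: move forward 0/5 (blocked), now at (x=12, y=7)
  R: turn right, now facing West
  F4: move forward 1/4 (blocked), now at (x=11, y=7)
Final: (x=11, y=7), facing West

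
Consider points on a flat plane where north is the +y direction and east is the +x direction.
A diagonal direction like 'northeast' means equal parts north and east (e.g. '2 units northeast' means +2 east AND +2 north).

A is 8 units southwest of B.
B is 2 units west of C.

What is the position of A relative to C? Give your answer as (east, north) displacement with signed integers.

Answer: A is at (east=-10, north=-8) relative to C.

Derivation:
Place C at the origin (east=0, north=0).
  B is 2 units west of C: delta (east=-2, north=+0); B at (east=-2, north=0).
  A is 8 units southwest of B: delta (east=-8, north=-8); A at (east=-10, north=-8).
Therefore A relative to C: (east=-10, north=-8).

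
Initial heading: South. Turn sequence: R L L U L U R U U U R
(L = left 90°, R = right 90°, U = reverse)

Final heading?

Start: South
  R (right (90° clockwise)) -> West
  L (left (90° counter-clockwise)) -> South
  L (left (90° counter-clockwise)) -> East
  U (U-turn (180°)) -> West
  L (left (90° counter-clockwise)) -> South
  U (U-turn (180°)) -> North
  R (right (90° clockwise)) -> East
  U (U-turn (180°)) -> West
  U (U-turn (180°)) -> East
  U (U-turn (180°)) -> West
  R (right (90° clockwise)) -> North
Final: North

Answer: Final heading: North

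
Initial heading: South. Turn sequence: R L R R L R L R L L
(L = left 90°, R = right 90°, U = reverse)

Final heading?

Start: South
  R (right (90° clockwise)) -> West
  L (left (90° counter-clockwise)) -> South
  R (right (90° clockwise)) -> West
  R (right (90° clockwise)) -> North
  L (left (90° counter-clockwise)) -> West
  R (right (90° clockwise)) -> North
  L (left (90° counter-clockwise)) -> West
  R (right (90° clockwise)) -> North
  L (left (90° counter-clockwise)) -> West
  L (left (90° counter-clockwise)) -> South
Final: South

Answer: Final heading: South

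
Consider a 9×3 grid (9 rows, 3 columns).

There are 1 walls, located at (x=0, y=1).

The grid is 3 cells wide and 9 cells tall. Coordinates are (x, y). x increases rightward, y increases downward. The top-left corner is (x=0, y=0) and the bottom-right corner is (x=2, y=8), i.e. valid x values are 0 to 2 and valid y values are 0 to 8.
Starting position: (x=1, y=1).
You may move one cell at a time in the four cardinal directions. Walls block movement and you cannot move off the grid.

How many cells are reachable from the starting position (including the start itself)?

BFS flood-fill from (x=1, y=1):
  Distance 0: (x=1, y=1)
  Distance 1: (x=1, y=0), (x=2, y=1), (x=1, y=2)
  Distance 2: (x=0, y=0), (x=2, y=0), (x=0, y=2), (x=2, y=2), (x=1, y=3)
  Distance 3: (x=0, y=3), (x=2, y=3), (x=1, y=4)
  Distance 4: (x=0, y=4), (x=2, y=4), (x=1, y=5)
  Distance 5: (x=0, y=5), (x=2, y=5), (x=1, y=6)
  Distance 6: (x=0, y=6), (x=2, y=6), (x=1, y=7)
  Distance 7: (x=0, y=7), (x=2, y=7), (x=1, y=8)
  Distance 8: (x=0, y=8), (x=2, y=8)
Total reachable: 26 (grid has 26 open cells total)

Answer: Reachable cells: 26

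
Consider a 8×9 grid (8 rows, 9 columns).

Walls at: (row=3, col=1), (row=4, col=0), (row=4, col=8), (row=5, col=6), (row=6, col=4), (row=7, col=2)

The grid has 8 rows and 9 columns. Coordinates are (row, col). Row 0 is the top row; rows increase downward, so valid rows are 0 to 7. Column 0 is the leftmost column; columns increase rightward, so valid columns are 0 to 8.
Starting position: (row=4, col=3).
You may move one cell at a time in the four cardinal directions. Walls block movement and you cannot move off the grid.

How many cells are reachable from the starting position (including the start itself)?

BFS flood-fill from (row=4, col=3):
  Distance 0: (row=4, col=3)
  Distance 1: (row=3, col=3), (row=4, col=2), (row=4, col=4), (row=5, col=3)
  Distance 2: (row=2, col=3), (row=3, col=2), (row=3, col=4), (row=4, col=1), (row=4, col=5), (row=5, col=2), (row=5, col=4), (row=6, col=3)
  Distance 3: (row=1, col=3), (row=2, col=2), (row=2, col=4), (row=3, col=5), (row=4, col=6), (row=5, col=1), (row=5, col=5), (row=6, col=2), (row=7, col=3)
  Distance 4: (row=0, col=3), (row=1, col=2), (row=1, col=4), (row=2, col=1), (row=2, col=5), (row=3, col=6), (row=4, col=7), (row=5, col=0), (row=6, col=1), (row=6, col=5), (row=7, col=4)
  Distance 5: (row=0, col=2), (row=0, col=4), (row=1, col=1), (row=1, col=5), (row=2, col=0), (row=2, col=6), (row=3, col=7), (row=5, col=7), (row=6, col=0), (row=6, col=6), (row=7, col=1), (row=7, col=5)
  Distance 6: (row=0, col=1), (row=0, col=5), (row=1, col=0), (row=1, col=6), (row=2, col=7), (row=3, col=0), (row=3, col=8), (row=5, col=8), (row=6, col=7), (row=7, col=0), (row=7, col=6)
  Distance 7: (row=0, col=0), (row=0, col=6), (row=1, col=7), (row=2, col=8), (row=6, col=8), (row=7, col=7)
  Distance 8: (row=0, col=7), (row=1, col=8), (row=7, col=8)
  Distance 9: (row=0, col=8)
Total reachable: 66 (grid has 66 open cells total)

Answer: Reachable cells: 66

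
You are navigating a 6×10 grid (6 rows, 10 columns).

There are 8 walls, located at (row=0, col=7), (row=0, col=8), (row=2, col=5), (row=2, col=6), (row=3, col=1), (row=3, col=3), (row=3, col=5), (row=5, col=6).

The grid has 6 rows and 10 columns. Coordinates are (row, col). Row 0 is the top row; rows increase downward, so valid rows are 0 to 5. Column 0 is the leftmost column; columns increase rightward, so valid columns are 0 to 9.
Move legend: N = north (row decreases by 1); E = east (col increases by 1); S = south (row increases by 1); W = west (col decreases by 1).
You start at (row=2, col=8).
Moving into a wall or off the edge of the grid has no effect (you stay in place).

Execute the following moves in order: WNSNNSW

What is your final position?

Start: (row=2, col=8)
  W (west): (row=2, col=8) -> (row=2, col=7)
  N (north): (row=2, col=7) -> (row=1, col=7)
  S (south): (row=1, col=7) -> (row=2, col=7)
  N (north): (row=2, col=7) -> (row=1, col=7)
  N (north): blocked, stay at (row=1, col=7)
  S (south): (row=1, col=7) -> (row=2, col=7)
  W (west): blocked, stay at (row=2, col=7)
Final: (row=2, col=7)

Answer: Final position: (row=2, col=7)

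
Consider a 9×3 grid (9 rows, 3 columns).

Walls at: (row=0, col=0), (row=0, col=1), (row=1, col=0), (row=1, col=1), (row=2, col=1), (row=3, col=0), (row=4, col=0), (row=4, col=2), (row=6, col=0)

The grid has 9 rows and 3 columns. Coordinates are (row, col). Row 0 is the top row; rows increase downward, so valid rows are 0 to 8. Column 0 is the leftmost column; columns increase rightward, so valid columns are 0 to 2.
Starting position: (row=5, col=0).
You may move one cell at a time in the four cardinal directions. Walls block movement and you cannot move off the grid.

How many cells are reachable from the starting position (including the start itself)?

Answer: Reachable cells: 17

Derivation:
BFS flood-fill from (row=5, col=0):
  Distance 0: (row=5, col=0)
  Distance 1: (row=5, col=1)
  Distance 2: (row=4, col=1), (row=5, col=2), (row=6, col=1)
  Distance 3: (row=3, col=1), (row=6, col=2), (row=7, col=1)
  Distance 4: (row=3, col=2), (row=7, col=0), (row=7, col=2), (row=8, col=1)
  Distance 5: (row=2, col=2), (row=8, col=0), (row=8, col=2)
  Distance 6: (row=1, col=2)
  Distance 7: (row=0, col=2)
Total reachable: 17 (grid has 18 open cells total)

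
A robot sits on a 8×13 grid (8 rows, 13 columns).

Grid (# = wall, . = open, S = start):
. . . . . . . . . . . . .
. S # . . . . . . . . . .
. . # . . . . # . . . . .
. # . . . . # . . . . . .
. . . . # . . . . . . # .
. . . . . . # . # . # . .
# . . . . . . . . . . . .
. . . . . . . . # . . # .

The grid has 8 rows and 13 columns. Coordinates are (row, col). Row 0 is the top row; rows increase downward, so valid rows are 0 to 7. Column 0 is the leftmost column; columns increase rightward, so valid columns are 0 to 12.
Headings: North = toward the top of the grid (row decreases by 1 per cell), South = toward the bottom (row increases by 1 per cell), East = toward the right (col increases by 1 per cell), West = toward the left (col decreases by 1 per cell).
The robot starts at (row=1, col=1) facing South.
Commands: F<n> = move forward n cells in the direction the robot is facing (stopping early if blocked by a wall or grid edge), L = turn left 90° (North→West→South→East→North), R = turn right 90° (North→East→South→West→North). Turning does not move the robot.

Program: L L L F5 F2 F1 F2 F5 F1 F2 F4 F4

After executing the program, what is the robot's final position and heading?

Answer: Final position: (row=1, col=0), facing West

Derivation:
Start: (row=1, col=1), facing South
  L: turn left, now facing East
  L: turn left, now facing North
  L: turn left, now facing West
  F5: move forward 1/5 (blocked), now at (row=1, col=0)
  F2: move forward 0/2 (blocked), now at (row=1, col=0)
  F1: move forward 0/1 (blocked), now at (row=1, col=0)
  F2: move forward 0/2 (blocked), now at (row=1, col=0)
  F5: move forward 0/5 (blocked), now at (row=1, col=0)
  F1: move forward 0/1 (blocked), now at (row=1, col=0)
  F2: move forward 0/2 (blocked), now at (row=1, col=0)
  F4: move forward 0/4 (blocked), now at (row=1, col=0)
  F4: move forward 0/4 (blocked), now at (row=1, col=0)
Final: (row=1, col=0), facing West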